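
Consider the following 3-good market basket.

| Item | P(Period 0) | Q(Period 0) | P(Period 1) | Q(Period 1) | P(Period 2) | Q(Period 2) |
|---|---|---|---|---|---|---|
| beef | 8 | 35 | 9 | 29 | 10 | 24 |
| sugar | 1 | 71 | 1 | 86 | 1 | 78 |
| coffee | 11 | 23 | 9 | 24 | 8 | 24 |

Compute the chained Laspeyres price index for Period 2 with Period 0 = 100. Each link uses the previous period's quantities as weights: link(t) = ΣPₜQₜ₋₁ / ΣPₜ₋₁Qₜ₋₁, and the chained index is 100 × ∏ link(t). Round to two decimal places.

Link Period 0→Period 1:
ΣP(Period 1)Q(Period 0) = 9×35 + 1×71 + 9×23 = 315 + 71 + 207 = 593
ΣP(Period 0)Q(Period 0) = 8×35 + 1×71 + 11×23 = 280 + 71 + 253 = 604
link = 593/604 = 0.981788
Link Period 1→Period 2:
ΣP(Period 2)Q(Period 1) = 10×29 + 1×86 + 8×24 = 290 + 86 + 192 = 568
ΣP(Period 1)Q(Period 1) = 9×29 + 1×86 + 9×24 = 261 + 86 + 216 = 563
link = 568/563 = 1.008881
Chained index = 100 × 0.981788 × 1.008881 = 99.0507

99.05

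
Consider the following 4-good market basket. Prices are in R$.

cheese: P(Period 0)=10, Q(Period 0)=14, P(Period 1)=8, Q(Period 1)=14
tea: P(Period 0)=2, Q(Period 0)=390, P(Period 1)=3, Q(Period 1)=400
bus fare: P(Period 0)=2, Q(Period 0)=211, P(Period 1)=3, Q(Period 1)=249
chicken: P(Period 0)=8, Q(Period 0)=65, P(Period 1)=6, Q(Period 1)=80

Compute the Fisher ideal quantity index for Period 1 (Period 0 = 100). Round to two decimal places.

110.87

Laspeyres component (base-period weights):
ΣP(Period 0)Q(Period 1) = 10×14 + 2×400 + 2×249 + 8×80 = 140 + 800 + 498 + 640 = 2078
ΣP(Period 0)Q(Period 0) = 10×14 + 2×390 + 2×211 + 8×65 = 140 + 780 + 422 + 520 = 1862
L = 2078 / 1862 × 100 = 111.6004
Paasche component (current-period weights):
ΣP(Period 1)Q(Period 1) = 8×14 + 3×400 + 3×249 + 6×80 = 112 + 1200 + 747 + 480 = 2539
ΣP(Period 1)Q(Period 0) = 8×14 + 3×390 + 3×211 + 6×65 = 112 + 1170 + 633 + 390 = 2305
P = 2539 / 2305 × 100 = 110.1518
Fisher = √(L × P) = √(111.6004 × 110.1518) = 110.8738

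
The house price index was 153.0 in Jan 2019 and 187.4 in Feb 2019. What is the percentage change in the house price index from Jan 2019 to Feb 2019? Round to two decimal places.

Change = (187.4 − 153.0) / 153.0 × 100
       = 34.4 / 153.0 × 100 = 22.4837%

22.48%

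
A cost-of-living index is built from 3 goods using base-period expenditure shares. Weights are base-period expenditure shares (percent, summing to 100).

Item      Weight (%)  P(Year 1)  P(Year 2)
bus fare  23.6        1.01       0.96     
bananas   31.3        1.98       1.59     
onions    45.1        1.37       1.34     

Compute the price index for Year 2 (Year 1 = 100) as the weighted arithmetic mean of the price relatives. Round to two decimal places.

91.68

bus fare: 23.6 × (0.96/1.01) = 23.6 × 0.950495 = 22.4317
bananas: 31.3 × (1.59/1.98) = 31.3 × 0.803030 = 25.1348
onions: 45.1 × (1.34/1.37) = 45.1 × 0.978102 = 44.1124
Index = Σ wᵢ·(p₁ᵢ/p₀ᵢ) = 22.4317 + 25.1348 + 44.1124 = 91.6789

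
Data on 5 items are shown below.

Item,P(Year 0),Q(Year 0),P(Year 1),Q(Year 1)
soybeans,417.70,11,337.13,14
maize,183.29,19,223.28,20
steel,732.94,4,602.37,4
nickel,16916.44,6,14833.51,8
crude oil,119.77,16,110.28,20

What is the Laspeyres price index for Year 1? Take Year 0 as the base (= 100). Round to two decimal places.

Laspeyres price index uses base-period quantities as weights.
ΣP(Year 1)·Q(Year 0) = 337.13×11 + 223.28×19 + 602.37×4 + 14833.51×6 + 110.28×16 = 3708.43 + 4242.32 + 2409.48 + 89001.06 + 1764.48 = 101125.77
ΣP(Year 0)·Q(Year 0) = 417.70×11 + 183.29×19 + 732.94×4 + 16916.44×6 + 119.77×16 = 4594.7 + 3482.51 + 2931.76 + 101498.64 + 1916.32 = 114423.93
Index = 101125.77 / 114423.93 × 100 = 88.3782

88.38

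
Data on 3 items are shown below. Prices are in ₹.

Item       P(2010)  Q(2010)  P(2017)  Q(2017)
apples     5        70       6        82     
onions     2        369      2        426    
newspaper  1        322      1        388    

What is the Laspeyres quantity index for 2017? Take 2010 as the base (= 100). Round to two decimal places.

117.02

Laspeyres quantity index uses base-period prices as weights.
ΣP(2010)·Q(2017) = 5×82 + 2×426 + 1×388 = 410 + 852 + 388 = 1650
ΣP(2010)·Q(2010) = 5×70 + 2×369 + 1×322 = 350 + 738 + 322 = 1410
Index = 1650 / 1410 × 100 = 117.0213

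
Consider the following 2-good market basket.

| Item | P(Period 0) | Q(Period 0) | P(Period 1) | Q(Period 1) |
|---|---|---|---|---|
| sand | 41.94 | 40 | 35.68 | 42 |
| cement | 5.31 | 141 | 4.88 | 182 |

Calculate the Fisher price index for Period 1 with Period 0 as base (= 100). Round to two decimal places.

Laspeyres component (base-period weights):
ΣP(Period 1)Q(Period 0) = 35.68×40 + 4.88×141 = 1427.2 + 688.08 = 2115.28
ΣP(Period 0)Q(Period 0) = 41.94×40 + 5.31×141 = 1677.6 + 748.71 = 2426.31
L = 2115.28 / 2426.31 × 100 = 87.1809
Paasche component (current-period weights):
ΣP(Period 1)Q(Period 1) = 35.68×42 + 4.88×182 = 1498.56 + 888.16 = 2386.72
ΣP(Period 0)Q(Period 1) = 41.94×42 + 5.31×182 = 1761.48 + 966.42 = 2727.9
P = 2386.72 / 2727.9 × 100 = 87.4929
Fisher = √(L × P) = √(87.1809 × 87.4929) = 87.3368

87.34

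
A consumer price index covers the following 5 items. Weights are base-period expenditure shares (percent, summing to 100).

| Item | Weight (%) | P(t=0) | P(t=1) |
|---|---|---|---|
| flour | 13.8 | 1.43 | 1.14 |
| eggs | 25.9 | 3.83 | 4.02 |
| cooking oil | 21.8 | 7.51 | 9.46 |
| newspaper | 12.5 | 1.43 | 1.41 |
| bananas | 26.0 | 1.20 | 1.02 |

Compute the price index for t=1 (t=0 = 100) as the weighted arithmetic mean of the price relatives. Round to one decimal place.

flour: 13.8 × (1.14/1.43) = 13.8 × 0.797203 = 11.0014
eggs: 25.9 × (4.02/3.83) = 25.9 × 1.049608 = 27.1849
cooking oil: 21.8 × (9.46/7.51) = 21.8 × 1.259654 = 27.4605
newspaper: 12.5 × (1.41/1.43) = 12.5 × 0.986014 = 12.3252
bananas: 26.0 × (1.02/1.20) = 26.0 × 0.850000 = 22.1000
Index = Σ wᵢ·(p₁ᵢ/p₀ᵢ) = 11.0014 + 27.1849 + 27.4605 + 12.3252 + 22.1000 = 100.0719

100.1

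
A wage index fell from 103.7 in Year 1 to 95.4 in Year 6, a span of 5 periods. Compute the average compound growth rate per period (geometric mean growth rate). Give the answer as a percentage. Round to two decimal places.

Growth factor = (95.4/103.7)^(1/5) = (0.919961)^(1/5) = 0.983454
Growth rate = 0.983454 − 1 = -0.016546 = -1.6546%

-1.65%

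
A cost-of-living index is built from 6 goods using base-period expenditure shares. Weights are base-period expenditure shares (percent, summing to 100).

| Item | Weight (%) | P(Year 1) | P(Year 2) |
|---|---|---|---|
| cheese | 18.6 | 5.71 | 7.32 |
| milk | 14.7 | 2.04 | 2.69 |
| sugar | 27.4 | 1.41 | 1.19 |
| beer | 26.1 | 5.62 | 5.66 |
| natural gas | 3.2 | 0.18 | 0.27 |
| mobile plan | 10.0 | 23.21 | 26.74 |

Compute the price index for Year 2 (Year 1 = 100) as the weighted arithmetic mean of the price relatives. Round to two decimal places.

108.96

cheese: 18.6 × (7.32/5.71) = 18.6 × 1.281961 = 23.8445
milk: 14.7 × (2.69/2.04) = 14.7 × 1.318627 = 19.3838
sugar: 27.4 × (1.19/1.41) = 27.4 × 0.843972 = 23.1248
beer: 26.1 × (5.66/5.62) = 26.1 × 1.007117 = 26.2858
natural gas: 3.2 × (0.27/0.18) = 3.2 × 1.500000 = 4.8000
mobile plan: 10.0 × (26.74/23.21) = 10.0 × 1.152090 = 11.5209
Index = Σ wᵢ·(p₁ᵢ/p₀ᵢ) = 23.8445 + 19.3838 + 23.1248 + 26.2858 + 4.8000 + 11.5209 = 108.9598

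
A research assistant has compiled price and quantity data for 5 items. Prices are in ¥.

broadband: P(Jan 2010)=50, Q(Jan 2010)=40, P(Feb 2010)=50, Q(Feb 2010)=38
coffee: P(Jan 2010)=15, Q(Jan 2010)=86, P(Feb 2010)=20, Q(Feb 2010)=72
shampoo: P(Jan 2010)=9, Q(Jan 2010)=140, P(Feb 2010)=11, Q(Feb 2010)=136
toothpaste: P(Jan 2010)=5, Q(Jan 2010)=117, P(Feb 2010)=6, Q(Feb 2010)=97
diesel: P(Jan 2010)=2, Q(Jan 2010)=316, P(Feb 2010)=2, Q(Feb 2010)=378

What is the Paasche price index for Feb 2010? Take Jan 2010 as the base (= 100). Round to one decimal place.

Paasche price index uses current-period quantities as weights.
ΣP(Feb 2010)·Q(Feb 2010) = 50×38 + 20×72 + 11×136 + 6×97 + 2×378 = 1900 + 1440 + 1496 + 582 + 756 = 6174
ΣP(Jan 2010)·Q(Feb 2010) = 50×38 + 15×72 + 9×136 + 5×97 + 2×378 = 1900 + 1080 + 1224 + 485 + 756 = 5445
Index = 6174 / 5445 × 100 = 113.3884

113.4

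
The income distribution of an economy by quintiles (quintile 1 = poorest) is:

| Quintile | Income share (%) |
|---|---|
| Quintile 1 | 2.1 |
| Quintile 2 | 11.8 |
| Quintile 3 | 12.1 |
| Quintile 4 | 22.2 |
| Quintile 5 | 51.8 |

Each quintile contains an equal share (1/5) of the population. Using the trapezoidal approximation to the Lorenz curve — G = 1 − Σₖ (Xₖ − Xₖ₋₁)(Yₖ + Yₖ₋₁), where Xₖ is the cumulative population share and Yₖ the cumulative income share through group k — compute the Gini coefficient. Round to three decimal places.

0.439

Cumulative income shares Yₖ: 0.0210, 0.1390, 0.2600, 0.4820, 1.0000
Σ (Xₖ−Xₖ₋₁)(Yₖ+Yₖ₋₁) = (1/5)(0.0210+0.0000) + (1/5)(0.1390+0.0210) + (1/5)(0.2600+0.1390) + (1/5)(0.4820+0.2600) + (1/5)(1.0000+0.4820)
  = 0.0042 + 0.0320 + 0.0798 + 0.1484 + 0.2964 = 0.5608
G = 1 − 0.5608 = 0.4392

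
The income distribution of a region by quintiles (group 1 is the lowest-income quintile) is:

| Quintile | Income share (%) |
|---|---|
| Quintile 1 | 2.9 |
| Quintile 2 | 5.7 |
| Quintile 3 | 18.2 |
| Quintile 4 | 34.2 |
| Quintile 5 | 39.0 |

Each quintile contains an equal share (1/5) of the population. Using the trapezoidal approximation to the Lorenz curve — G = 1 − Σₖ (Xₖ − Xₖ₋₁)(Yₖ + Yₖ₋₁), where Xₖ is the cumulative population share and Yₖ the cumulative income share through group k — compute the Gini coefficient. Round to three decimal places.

0.403

Cumulative income shares Yₖ: 0.0290, 0.0860, 0.2680, 0.6100, 1.0000
Σ (Xₖ−Xₖ₋₁)(Yₖ+Yₖ₋₁) = (1/5)(0.0290+0.0000) + (1/5)(0.0860+0.0290) + (1/5)(0.2680+0.0860) + (1/5)(0.6100+0.2680) + (1/5)(1.0000+0.6100)
  = 0.0058 + 0.0230 + 0.0708 + 0.1756 + 0.3220 = 0.5972
G = 1 − 0.5972 = 0.4028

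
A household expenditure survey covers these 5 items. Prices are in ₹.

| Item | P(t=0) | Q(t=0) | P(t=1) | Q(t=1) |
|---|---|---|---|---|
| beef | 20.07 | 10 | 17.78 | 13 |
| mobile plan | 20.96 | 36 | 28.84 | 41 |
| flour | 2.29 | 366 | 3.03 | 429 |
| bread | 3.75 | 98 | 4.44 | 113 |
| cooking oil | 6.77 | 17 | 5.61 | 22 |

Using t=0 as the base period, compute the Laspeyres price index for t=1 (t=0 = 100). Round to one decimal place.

Laspeyres price index uses base-period quantities as weights.
ΣP(t=1)·Q(t=0) = 17.78×10 + 28.84×36 + 3.03×366 + 4.44×98 + 5.61×17 = 177.8 + 1038.24 + 1108.98 + 435.12 + 95.37 = 2855.51
ΣP(t=0)·Q(t=0) = 20.07×10 + 20.96×36 + 2.29×366 + 3.75×98 + 6.77×17 = 200.7 + 754.56 + 838.14 + 367.5 + 115.09 = 2275.99
Index = 2855.51 / 2275.99 × 100 = 125.4623

125.5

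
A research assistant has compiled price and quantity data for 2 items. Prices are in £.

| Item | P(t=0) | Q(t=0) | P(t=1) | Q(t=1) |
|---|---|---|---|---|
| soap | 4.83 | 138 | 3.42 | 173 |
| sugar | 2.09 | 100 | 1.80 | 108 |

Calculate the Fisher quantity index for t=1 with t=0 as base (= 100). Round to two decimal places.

Laspeyres component (base-period weights):
ΣP(t=0)Q(t=1) = 4.83×173 + 2.09×108 = 835.59 + 225.72 = 1061.31
ΣP(t=0)Q(t=0) = 4.83×138 + 2.09×100 = 666.54 + 209 = 875.54
L = 1061.31 / 875.54 × 100 = 121.2178
Paasche component (current-period weights):
ΣP(t=1)Q(t=1) = 3.42×173 + 1.80×108 = 591.66 + 194.4 = 786.06
ΣP(t=1)Q(t=0) = 3.42×138 + 1.80×100 = 471.96 + 180 = 651.96
P = 786.06 / 651.96 × 100 = 120.5687
Fisher = √(L × P) = √(121.2178 × 120.5687) = 120.8928

120.89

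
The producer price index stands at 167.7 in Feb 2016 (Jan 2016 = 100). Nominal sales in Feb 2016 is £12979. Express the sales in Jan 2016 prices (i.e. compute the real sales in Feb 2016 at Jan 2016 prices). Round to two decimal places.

7739.42

Real = Nominal ÷ (Index/100) = 12979 ÷ (167.7/100)
     = 12979 ÷ 1.677 = 7739.4156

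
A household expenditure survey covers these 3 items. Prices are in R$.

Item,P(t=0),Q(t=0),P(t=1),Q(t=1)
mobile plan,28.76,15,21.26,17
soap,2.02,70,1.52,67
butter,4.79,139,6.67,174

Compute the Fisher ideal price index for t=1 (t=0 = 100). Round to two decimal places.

110.29

Laspeyres component (base-period weights):
ΣP(t=1)Q(t=0) = 21.26×15 + 1.52×70 + 6.67×139 = 318.9 + 106.4 + 927.13 = 1352.43
ΣP(t=0)Q(t=0) = 28.76×15 + 2.02×70 + 4.79×139 = 431.4 + 141.4 + 665.81 = 1238.61
L = 1352.43 / 1238.61 × 100 = 109.1893
Paasche component (current-period weights):
ΣP(t=1)Q(t=1) = 21.26×17 + 1.52×67 + 6.67×174 = 361.42 + 101.84 + 1160.58 = 1623.84
ΣP(t=0)Q(t=1) = 28.76×17 + 2.02×67 + 4.79×174 = 488.92 + 135.34 + 833.46 = 1457.72
P = 1623.84 / 1457.72 × 100 = 111.3959
Fisher = √(L × P) = √(109.1893 × 111.3959) = 110.2871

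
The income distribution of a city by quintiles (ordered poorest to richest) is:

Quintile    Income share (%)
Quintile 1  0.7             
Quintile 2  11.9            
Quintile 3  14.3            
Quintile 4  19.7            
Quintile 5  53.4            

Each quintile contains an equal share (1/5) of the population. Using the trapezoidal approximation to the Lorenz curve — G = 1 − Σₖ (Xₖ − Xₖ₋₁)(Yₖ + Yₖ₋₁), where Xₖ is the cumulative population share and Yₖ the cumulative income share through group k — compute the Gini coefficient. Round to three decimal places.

0.453

Cumulative income shares Yₖ: 0.0070, 0.1260, 0.2690, 0.4660, 1.0000
Σ (Xₖ−Xₖ₋₁)(Yₖ+Yₖ₋₁) = (1/5)(0.0070+0.0000) + (1/5)(0.1260+0.0070) + (1/5)(0.2690+0.1260) + (1/5)(0.4660+0.2690) + (1/5)(1.0000+0.4660)
  = 0.0014 + 0.0266 + 0.0790 + 0.1470 + 0.2932 = 0.5472
G = 1 − 0.5472 = 0.4528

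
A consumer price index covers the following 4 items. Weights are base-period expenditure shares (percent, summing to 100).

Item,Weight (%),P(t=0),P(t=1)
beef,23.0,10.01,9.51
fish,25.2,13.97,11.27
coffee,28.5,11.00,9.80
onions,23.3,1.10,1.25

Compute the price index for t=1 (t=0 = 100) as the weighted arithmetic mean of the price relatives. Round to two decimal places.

94.05

beef: 23.0 × (9.51/10.01) = 23.0 × 0.950050 = 21.8511
fish: 25.2 × (11.27/13.97) = 25.2 × 0.806729 = 20.3296
coffee: 28.5 × (9.80/11.00) = 28.5 × 0.890909 = 25.3909
onions: 23.3 × (1.25/1.10) = 23.3 × 1.136364 = 26.4773
Index = Σ wᵢ·(p₁ᵢ/p₀ᵢ) = 21.8511 + 20.3296 + 25.3909 + 26.4773 = 94.0489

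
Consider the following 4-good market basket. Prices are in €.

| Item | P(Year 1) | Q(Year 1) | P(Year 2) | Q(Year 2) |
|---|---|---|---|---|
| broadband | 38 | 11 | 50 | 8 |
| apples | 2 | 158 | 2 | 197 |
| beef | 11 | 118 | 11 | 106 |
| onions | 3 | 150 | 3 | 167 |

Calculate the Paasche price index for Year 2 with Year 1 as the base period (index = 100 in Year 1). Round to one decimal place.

104.1

Paasche price index uses current-period quantities as weights.
ΣP(Year 2)·Q(Year 2) = 50×8 + 2×197 + 11×106 + 3×167 = 400 + 394 + 1166 + 501 = 2461
ΣP(Year 1)·Q(Year 2) = 38×8 + 2×197 + 11×106 + 3×167 = 304 + 394 + 1166 + 501 = 2365
Index = 2461 / 2365 × 100 = 104.0592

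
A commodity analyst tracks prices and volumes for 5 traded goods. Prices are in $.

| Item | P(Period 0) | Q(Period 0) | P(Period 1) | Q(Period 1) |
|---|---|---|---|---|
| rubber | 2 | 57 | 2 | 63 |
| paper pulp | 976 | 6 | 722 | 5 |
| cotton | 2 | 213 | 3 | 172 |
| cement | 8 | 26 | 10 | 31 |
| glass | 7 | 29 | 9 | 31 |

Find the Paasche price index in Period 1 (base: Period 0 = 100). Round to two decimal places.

83.25

Paasche price index uses current-period quantities as weights.
ΣP(Period 1)·Q(Period 1) = 2×63 + 722×5 + 3×172 + 10×31 + 9×31 = 126 + 3610 + 516 + 310 + 279 = 4841
ΣP(Period 0)·Q(Period 1) = 2×63 + 976×5 + 2×172 + 8×31 + 7×31 = 126 + 4880 + 344 + 248 + 217 = 5815
Index = 4841 / 5815 × 100 = 83.2502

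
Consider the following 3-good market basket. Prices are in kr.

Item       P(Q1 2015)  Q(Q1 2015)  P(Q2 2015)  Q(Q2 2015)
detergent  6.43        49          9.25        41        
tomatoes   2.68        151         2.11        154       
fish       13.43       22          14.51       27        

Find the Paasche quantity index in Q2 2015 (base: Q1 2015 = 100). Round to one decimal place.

Paasche quantity index uses current-period prices as weights.
ΣP(Q2 2015)·Q(Q2 2015) = 9.25×41 + 2.11×154 + 14.51×27 = 379.25 + 324.94 + 391.77 = 1095.96
ΣP(Q2 2015)·Q(Q1 2015) = 9.25×49 + 2.11×151 + 14.51×22 = 453.25 + 318.61 + 319.22 = 1091.08
Index = 1095.96 / 1091.08 × 100 = 100.4473

100.4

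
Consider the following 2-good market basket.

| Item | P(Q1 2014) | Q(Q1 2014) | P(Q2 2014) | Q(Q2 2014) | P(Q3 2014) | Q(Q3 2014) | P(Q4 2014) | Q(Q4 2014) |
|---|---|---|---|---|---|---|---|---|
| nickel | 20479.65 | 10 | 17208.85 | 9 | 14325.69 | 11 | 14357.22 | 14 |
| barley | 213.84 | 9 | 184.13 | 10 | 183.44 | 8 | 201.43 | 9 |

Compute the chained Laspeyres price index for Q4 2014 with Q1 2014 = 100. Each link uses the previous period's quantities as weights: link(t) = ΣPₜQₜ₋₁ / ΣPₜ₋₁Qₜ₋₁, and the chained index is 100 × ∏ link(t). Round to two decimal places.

70.35

Link Q1 2014→Q2 2014:
ΣP(Q2 2014)Q(Q1 2014) = 17208.85×10 + 184.13×9 = 172088.5 + 1657.17 = 173745.67
ΣP(Q1 2014)Q(Q1 2014) = 20479.65×10 + 213.84×9 = 204796.5 + 1924.56 = 206721.06
link = 173745.67/206721.06 = 0.840484
Link Q2 2014→Q3 2014:
ΣP(Q3 2014)Q(Q2 2014) = 14325.69×9 + 183.44×10 = 128931.21 + 1834.4 = 130765.61
ΣP(Q2 2014)Q(Q2 2014) = 17208.85×9 + 184.13×10 = 154879.65 + 1841.3 = 156720.95
link = 130765.61/156720.95 = 0.834385
Link Q3 2014→Q4 2014:
ΣP(Q4 2014)Q(Q3 2014) = 14357.22×11 + 201.43×8 = 157929.42 + 1611.44 = 159540.86
ΣP(Q3 2014)Q(Q3 2014) = 14325.69×11 + 183.44×8 = 157582.59 + 1467.52 = 159050.11
link = 159540.86/159050.11 = 1.003086
Chained index = 100 × 0.840484 × 0.834385 × 1.003086 = 70.3451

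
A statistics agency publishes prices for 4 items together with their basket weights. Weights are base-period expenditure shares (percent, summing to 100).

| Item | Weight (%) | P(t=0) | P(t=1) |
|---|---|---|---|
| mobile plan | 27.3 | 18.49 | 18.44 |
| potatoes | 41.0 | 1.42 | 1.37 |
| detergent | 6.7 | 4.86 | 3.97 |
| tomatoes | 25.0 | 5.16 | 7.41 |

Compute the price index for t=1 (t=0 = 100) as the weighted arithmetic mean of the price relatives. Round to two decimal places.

mobile plan: 27.3 × (18.44/18.49) = 27.3 × 0.997296 = 27.2262
potatoes: 41.0 × (1.37/1.42) = 41.0 × 0.964789 = 39.5563
detergent: 6.7 × (3.97/4.86) = 6.7 × 0.816872 = 5.4730
tomatoes: 25.0 × (7.41/5.16) = 25.0 × 1.436047 = 35.9012
Index = Σ wᵢ·(p₁ᵢ/p₀ᵢ) = 27.2262 + 39.5563 + 5.4730 + 35.9012 = 108.1567

108.16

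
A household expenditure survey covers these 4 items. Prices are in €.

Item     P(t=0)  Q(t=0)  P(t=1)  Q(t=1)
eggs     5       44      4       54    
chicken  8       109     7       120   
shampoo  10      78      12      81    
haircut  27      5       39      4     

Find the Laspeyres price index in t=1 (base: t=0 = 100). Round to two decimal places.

103.14

Laspeyres price index uses base-period quantities as weights.
ΣP(t=1)·Q(t=0) = 4×44 + 7×109 + 12×78 + 39×5 = 176 + 763 + 936 + 195 = 2070
ΣP(t=0)·Q(t=0) = 5×44 + 8×109 + 10×78 + 27×5 = 220 + 872 + 780 + 135 = 2007
Index = 2070 / 2007 × 100 = 103.1390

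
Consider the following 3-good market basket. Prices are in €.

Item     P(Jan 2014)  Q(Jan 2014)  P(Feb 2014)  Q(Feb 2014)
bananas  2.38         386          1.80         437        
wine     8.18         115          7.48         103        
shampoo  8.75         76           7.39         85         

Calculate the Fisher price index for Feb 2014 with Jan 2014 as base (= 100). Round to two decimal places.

Laspeyres component (base-period weights):
ΣP(Feb 2014)Q(Jan 2014) = 1.80×386 + 7.48×115 + 7.39×76 = 694.8 + 860.2 + 561.64 = 2116.64
ΣP(Jan 2014)Q(Jan 2014) = 2.38×386 + 8.18×115 + 8.75×76 = 918.68 + 940.7 + 665 = 2524.38
L = 2116.64 / 2524.38 × 100 = 83.8479
Paasche component (current-period weights):
ΣP(Feb 2014)Q(Feb 2014) = 1.80×437 + 7.48×103 + 7.39×85 = 786.6 + 770.44 + 628.15 = 2185.19
ΣP(Jan 2014)Q(Feb 2014) = 2.38×437 + 8.18×103 + 8.75×85 = 1040.06 + 842.54 + 743.75 = 2626.35
P = 2185.19 / 2626.35 × 100 = 83.2025
Fisher = √(L × P) = √(83.8479 × 83.2025) = 83.5246

83.52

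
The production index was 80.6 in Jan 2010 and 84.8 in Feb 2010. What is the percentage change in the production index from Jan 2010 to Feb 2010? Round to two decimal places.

5.21%

Change = (84.8 − 80.6) / 80.6 × 100
       = 4.2 / 80.6 × 100 = 5.2109%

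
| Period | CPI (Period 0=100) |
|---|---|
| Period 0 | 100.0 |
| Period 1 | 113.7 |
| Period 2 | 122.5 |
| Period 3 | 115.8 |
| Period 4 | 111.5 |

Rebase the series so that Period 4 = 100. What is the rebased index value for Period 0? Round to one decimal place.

89.7

Rebased(Period 0) = 100.0 / 111.5 × 100 = 89.6861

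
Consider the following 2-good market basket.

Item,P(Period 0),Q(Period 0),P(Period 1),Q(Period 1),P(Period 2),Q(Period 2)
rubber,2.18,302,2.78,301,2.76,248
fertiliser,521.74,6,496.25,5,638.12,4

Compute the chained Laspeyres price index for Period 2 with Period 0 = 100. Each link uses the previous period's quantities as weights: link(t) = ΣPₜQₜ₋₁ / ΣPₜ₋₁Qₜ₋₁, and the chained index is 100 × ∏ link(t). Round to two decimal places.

122.10

Link Period 0→Period 1:
ΣP(Period 1)Q(Period 0) = 2.78×302 + 496.25×6 = 839.56 + 2977.5 = 3817.06
ΣP(Period 0)Q(Period 0) = 2.18×302 + 521.74×6 = 658.36 + 3130.44 = 3788.8
link = 3817.06/3788.8 = 1.007459
Link Period 1→Period 2:
ΣP(Period 2)Q(Period 1) = 2.76×301 + 638.12×5 = 830.76 + 3190.6 = 4021.36
ΣP(Period 1)Q(Period 1) = 2.78×301 + 496.25×5 = 836.78 + 2481.25 = 3318.03
link = 4021.36/3318.03 = 1.211972
Chained index = 100 × 1.007459 × 1.211972 = 122.1012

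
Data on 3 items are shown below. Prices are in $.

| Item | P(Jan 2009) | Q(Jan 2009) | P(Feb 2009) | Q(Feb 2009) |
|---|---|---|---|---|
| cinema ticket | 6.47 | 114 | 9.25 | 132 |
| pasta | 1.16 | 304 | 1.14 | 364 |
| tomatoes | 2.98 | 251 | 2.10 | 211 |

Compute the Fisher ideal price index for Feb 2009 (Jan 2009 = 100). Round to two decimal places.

Laspeyres component (base-period weights):
ΣP(Feb 2009)Q(Jan 2009) = 9.25×114 + 1.14×304 + 2.10×251 = 1054.5 + 346.56 + 527.1 = 1928.16
ΣP(Jan 2009)Q(Jan 2009) = 6.47×114 + 1.16×304 + 2.98×251 = 737.58 + 352.64 + 747.98 = 1838.2
L = 1928.16 / 1838.2 × 100 = 104.8939
Paasche component (current-period weights):
ΣP(Feb 2009)Q(Feb 2009) = 9.25×132 + 1.14×364 + 2.10×211 = 1221 + 414.96 + 443.1 = 2079.06
ΣP(Jan 2009)Q(Feb 2009) = 6.47×132 + 1.16×364 + 2.98×211 = 854.04 + 422.24 + 628.78 = 1905.06
P = 2079.06 / 1905.06 × 100 = 109.1336
Fisher = √(L × P) = √(104.8939 × 109.1336) = 106.9927

106.99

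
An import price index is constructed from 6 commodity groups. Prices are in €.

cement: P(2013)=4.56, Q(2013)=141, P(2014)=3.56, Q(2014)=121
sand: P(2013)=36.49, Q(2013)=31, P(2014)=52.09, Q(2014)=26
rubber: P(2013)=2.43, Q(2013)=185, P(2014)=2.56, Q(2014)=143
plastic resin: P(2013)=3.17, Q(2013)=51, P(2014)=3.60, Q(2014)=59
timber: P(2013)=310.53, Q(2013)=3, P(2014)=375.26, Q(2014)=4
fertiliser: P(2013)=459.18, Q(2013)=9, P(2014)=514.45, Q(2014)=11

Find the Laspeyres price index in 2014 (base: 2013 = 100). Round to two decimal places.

114.50

Laspeyres price index uses base-period quantities as weights.
ΣP(2014)·Q(2013) = 3.56×141 + 52.09×31 + 2.56×185 + 3.60×51 + 375.26×3 + 514.45×9 = 501.96 + 1614.79 + 473.6 + 183.6 + 1125.78 + 4630.05 = 8529.78
ΣP(2013)·Q(2013) = 4.56×141 + 36.49×31 + 2.43×185 + 3.17×51 + 310.53×3 + 459.18×9 = 642.96 + 1131.19 + 449.55 + 161.67 + 931.59 + 4132.62 = 7449.58
Index = 8529.78 / 7449.58 × 100 = 114.5001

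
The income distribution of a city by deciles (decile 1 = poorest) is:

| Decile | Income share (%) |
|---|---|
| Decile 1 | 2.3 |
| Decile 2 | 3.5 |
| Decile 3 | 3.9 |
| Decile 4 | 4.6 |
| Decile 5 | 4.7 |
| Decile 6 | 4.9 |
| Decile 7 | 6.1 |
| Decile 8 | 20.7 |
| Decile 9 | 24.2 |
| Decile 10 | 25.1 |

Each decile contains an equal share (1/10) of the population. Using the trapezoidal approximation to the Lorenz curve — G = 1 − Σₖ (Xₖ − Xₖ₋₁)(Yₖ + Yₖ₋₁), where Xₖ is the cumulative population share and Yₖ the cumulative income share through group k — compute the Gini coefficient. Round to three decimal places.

Cumulative income shares Yₖ: 0.0230, 0.0580, 0.0970, 0.1430, 0.1900, 0.2390, 0.3000, 0.5070, 0.7490, 1.0000
Σ (Xₖ−Xₖ₋₁)(Yₖ+Yₖ₋₁) = (1/10)(0.0230+0.0000) + (1/10)(0.0580+0.0230) + (1/10)(0.0970+0.0580) + (1/10)(0.1430+0.0970) + (1/10)(0.1900+0.1430) + (1/10)(0.2390+0.1900) + (1/10)(0.3000+0.2390) + (1/10)(0.5070+0.3000) + (1/10)(0.7490+0.5070) + (1/10)(1.0000+0.7490)
  = 0.0023 + 0.0081 + 0.0155 + 0.0240 + 0.0333 + 0.0429 + 0.0539 + 0.0807 + 0.1256 + 0.1749 = 0.5612
G = 1 − 0.5612 = 0.4388

0.439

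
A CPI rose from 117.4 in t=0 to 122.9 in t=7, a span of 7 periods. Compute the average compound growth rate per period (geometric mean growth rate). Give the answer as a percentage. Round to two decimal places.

0.66%

Growth factor = (122.9/117.4)^(1/7) = (1.046848)^(1/7) = 1.006562
Growth rate = 1.006562 − 1 = 0.006562 = 0.6562%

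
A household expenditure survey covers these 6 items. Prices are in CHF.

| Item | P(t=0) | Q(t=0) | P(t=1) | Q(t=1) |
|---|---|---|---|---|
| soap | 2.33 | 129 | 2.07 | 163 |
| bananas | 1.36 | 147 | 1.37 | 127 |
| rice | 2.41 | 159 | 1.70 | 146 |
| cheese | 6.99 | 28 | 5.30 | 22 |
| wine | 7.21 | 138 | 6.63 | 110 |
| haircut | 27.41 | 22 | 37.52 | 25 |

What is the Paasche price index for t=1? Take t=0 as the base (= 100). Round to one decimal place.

Paasche price index uses current-period quantities as weights.
ΣP(t=1)·Q(t=1) = 2.07×163 + 1.37×127 + 1.70×146 + 5.30×22 + 6.63×110 + 37.52×25 = 337.41 + 173.99 + 248.2 + 116.6 + 729.3 + 938 = 2543.5
ΣP(t=0)·Q(t=1) = 2.33×163 + 1.36×127 + 2.41×146 + 6.99×22 + 7.21×110 + 27.41×25 = 379.79 + 172.72 + 351.86 + 153.78 + 793.1 + 685.25 = 2536.5
Index = 2543.5 / 2536.5 × 100 = 100.2760

100.3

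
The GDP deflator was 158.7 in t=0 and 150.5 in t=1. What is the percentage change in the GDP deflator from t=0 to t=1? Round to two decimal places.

-5.17%

Change = (150.5 − 158.7) / 158.7 × 100
       = -8.2 / 158.7 × 100 = -5.1670%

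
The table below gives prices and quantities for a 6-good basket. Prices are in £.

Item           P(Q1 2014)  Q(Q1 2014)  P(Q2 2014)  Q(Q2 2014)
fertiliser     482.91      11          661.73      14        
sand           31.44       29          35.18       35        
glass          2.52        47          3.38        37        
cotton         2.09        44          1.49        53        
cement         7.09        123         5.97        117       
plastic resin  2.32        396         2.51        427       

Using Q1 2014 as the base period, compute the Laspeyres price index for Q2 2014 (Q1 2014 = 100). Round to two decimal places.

Laspeyres price index uses base-period quantities as weights.
ΣP(Q2 2014)·Q(Q1 2014) = 661.73×11 + 35.18×29 + 3.38×47 + 1.49×44 + 5.97×123 + 2.51×396 = 7279.03 + 1020.22 + 158.86 + 65.56 + 734.31 + 993.96 = 10251.94
ΣP(Q1 2014)·Q(Q1 2014) = 482.91×11 + 31.44×29 + 2.52×47 + 2.09×44 + 7.09×123 + 2.32×396 = 5312.01 + 911.76 + 118.44 + 91.96 + 872.07 + 918.72 = 8224.96
Index = 10251.94 / 8224.96 × 100 = 124.6443

124.64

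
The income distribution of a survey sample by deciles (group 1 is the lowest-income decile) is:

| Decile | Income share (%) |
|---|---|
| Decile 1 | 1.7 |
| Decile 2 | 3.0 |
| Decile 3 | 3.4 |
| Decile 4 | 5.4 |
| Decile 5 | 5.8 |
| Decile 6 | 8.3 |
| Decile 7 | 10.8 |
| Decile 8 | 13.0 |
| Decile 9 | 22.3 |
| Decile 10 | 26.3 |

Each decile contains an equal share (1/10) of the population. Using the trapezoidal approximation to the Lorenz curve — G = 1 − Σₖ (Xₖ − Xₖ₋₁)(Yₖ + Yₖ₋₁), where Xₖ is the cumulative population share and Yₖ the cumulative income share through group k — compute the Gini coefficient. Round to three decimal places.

Cumulative income shares Yₖ: 0.0170, 0.0470, 0.0810, 0.1350, 0.1930, 0.2760, 0.3840, 0.5140, 0.7370, 1.0000
Σ (Xₖ−Xₖ₋₁)(Yₖ+Yₖ₋₁) = (1/10)(0.0170+0.0000) + (1/10)(0.0470+0.0170) + (1/10)(0.0810+0.0470) + (1/10)(0.1350+0.0810) + (1/10)(0.1930+0.1350) + (1/10)(0.2760+0.1930) + (1/10)(0.3840+0.2760) + (1/10)(0.5140+0.3840) + (1/10)(0.7370+0.5140) + (1/10)(1.0000+0.7370)
  = 0.0017 + 0.0064 + 0.0128 + 0.0216 + 0.0328 + 0.0469 + 0.0660 + 0.0898 + 0.1251 + 0.1737 = 0.5768
G = 1 − 0.5768 = 0.4232

0.423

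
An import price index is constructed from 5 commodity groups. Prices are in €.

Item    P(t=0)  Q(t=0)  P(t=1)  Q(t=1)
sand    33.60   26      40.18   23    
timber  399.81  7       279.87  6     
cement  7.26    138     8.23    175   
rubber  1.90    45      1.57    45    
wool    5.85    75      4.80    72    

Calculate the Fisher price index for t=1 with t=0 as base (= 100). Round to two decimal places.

Laspeyres component (base-period weights):
ΣP(t=1)Q(t=0) = 40.18×26 + 279.87×7 + 8.23×138 + 1.57×45 + 4.80×75 = 1044.68 + 1959.09 + 1135.74 + 70.65 + 360 = 4570.16
ΣP(t=0)Q(t=0) = 33.60×26 + 399.81×7 + 7.26×138 + 1.90×45 + 5.85×75 = 873.6 + 2798.67 + 1001.88 + 85.5 + 438.75 = 5198.4
L = 4570.16 / 5198.4 × 100 = 87.9147
Paasche component (current-period weights):
ΣP(t=1)Q(t=1) = 40.18×23 + 279.87×6 + 8.23×175 + 1.57×45 + 4.80×72 = 924.14 + 1679.22 + 1440.25 + 70.65 + 345.6 = 4459.86
ΣP(t=0)Q(t=1) = 33.60×23 + 399.81×6 + 7.26×175 + 1.90×45 + 5.85×72 = 772.8 + 2398.86 + 1270.5 + 85.5 + 421.2 = 4948.86
P = 4459.86 / 4948.86 × 100 = 90.1189
Fisher = √(L × P) = √(87.9147 × 90.1189) = 89.0100

89.01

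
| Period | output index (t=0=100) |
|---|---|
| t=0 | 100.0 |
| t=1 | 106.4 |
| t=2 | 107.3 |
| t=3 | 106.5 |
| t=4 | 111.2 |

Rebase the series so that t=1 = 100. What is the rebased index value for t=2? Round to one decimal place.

100.8

Rebased(t=2) = 107.3 / 106.4 × 100 = 100.8459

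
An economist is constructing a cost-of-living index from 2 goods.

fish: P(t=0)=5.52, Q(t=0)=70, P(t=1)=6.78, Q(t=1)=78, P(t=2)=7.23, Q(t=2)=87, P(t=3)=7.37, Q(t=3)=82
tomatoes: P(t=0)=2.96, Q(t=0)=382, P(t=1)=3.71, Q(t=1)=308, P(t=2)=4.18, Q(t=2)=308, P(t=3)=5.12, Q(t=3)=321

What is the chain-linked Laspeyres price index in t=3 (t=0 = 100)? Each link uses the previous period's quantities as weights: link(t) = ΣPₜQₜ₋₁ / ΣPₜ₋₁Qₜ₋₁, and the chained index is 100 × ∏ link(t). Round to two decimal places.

Link t=0→t=1:
ΣP(t=1)Q(t=0) = 6.78×70 + 3.71×382 = 474.6 + 1417.22 = 1891.82
ΣP(t=0)Q(t=0) = 5.52×70 + 2.96×382 = 386.4 + 1130.72 = 1517.12
link = 1891.82/1517.12 = 1.246981
Link t=1→t=2:
ΣP(t=2)Q(t=1) = 7.23×78 + 4.18×308 = 563.94 + 1287.44 = 1851.38
ΣP(t=1)Q(t=1) = 6.78×78 + 3.71×308 = 528.84 + 1142.68 = 1671.52
link = 1851.38/1671.52 = 1.107603
Link t=2→t=3:
ΣP(t=3)Q(t=2) = 7.37×87 + 5.12×308 = 641.19 + 1576.96 = 2218.15
ΣP(t=2)Q(t=2) = 7.23×87 + 4.18×308 = 629.01 + 1287.44 = 1916.45
link = 2218.15/1916.45 = 1.157426
Chained index = 100 × 1.246981 × 1.107603 × 1.157426 = 159.8591

159.86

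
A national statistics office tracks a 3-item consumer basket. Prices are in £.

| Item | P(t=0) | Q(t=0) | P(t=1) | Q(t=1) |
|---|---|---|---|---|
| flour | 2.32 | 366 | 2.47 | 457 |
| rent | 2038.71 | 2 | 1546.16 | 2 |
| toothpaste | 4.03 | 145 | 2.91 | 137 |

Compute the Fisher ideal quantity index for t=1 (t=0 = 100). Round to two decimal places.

Laspeyres component (base-period weights):
ΣP(t=0)Q(t=1) = 2.32×457 + 2038.71×2 + 4.03×137 = 1060.24 + 4077.42 + 552.11 = 5689.77
ΣP(t=0)Q(t=0) = 2.32×366 + 2038.71×2 + 4.03×145 = 849.12 + 4077.42 + 584.35 = 5510.89
L = 5689.77 / 5510.89 × 100 = 103.2459
Paasche component (current-period weights):
ΣP(t=1)Q(t=1) = 2.47×457 + 1546.16×2 + 2.91×137 = 1128.79 + 3092.32 + 398.67 = 4619.78
ΣP(t=1)Q(t=0) = 2.47×366 + 1546.16×2 + 2.91×145 = 904.02 + 3092.32 + 421.95 = 4418.29
P = 4619.78 / 4418.29 × 100 = 104.5604
Fisher = √(L × P) = √(103.2459 × 104.5604) = 103.9011

103.90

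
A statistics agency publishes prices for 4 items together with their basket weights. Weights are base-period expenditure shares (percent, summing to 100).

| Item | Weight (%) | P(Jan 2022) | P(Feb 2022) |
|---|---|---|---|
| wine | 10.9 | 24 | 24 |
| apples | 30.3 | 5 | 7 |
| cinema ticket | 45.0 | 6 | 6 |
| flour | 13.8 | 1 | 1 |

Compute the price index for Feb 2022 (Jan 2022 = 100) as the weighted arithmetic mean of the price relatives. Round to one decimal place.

wine: 10.9 × (24/24) = 10.9 × 1.000000 = 10.9000
apples: 30.3 × (7/5) = 30.3 × 1.400000 = 42.4200
cinema ticket: 45.0 × (6/6) = 45.0 × 1.000000 = 45.0000
flour: 13.8 × (1/1) = 13.8 × 1.000000 = 13.8000
Index = Σ wᵢ·(p₁ᵢ/p₀ᵢ) = 10.9000 + 42.4200 + 45.0000 + 13.8000 = 112.1200

112.1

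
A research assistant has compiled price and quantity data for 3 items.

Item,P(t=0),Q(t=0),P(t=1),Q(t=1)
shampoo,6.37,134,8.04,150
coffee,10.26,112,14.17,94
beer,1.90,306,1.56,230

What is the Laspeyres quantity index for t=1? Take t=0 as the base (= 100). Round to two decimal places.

Laspeyres quantity index uses base-period prices as weights.
ΣP(t=0)·Q(t=1) = 6.37×150 + 10.26×94 + 1.90×230 = 955.5 + 964.44 + 437 = 2356.94
ΣP(t=0)·Q(t=0) = 6.37×134 + 10.26×112 + 1.90×306 = 853.58 + 1149.12 + 581.4 = 2584.1
Index = 2356.94 / 2584.1 × 100 = 91.2093

91.21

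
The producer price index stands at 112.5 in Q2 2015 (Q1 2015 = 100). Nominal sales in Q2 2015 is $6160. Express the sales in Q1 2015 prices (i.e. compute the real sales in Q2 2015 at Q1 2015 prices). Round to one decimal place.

Real = Nominal ÷ (Index/100) = 6160 ÷ (112.5/100)
     = 6160 ÷ 1.125 = 5475.5556

5475.6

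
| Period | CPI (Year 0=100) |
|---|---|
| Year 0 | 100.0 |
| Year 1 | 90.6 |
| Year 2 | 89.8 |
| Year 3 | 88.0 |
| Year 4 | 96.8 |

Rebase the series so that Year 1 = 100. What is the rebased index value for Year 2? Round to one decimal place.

Rebased(Year 2) = 89.8 / 90.6 × 100 = 99.1170

99.1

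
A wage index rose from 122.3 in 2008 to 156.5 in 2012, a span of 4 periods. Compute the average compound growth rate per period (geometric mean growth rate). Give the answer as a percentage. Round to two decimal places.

6.36%

Growth factor = (156.5/122.3)^(1/4) = (1.279640)^(1/4) = 1.063584
Growth rate = 1.063584 − 1 = 0.063584 = 6.3584%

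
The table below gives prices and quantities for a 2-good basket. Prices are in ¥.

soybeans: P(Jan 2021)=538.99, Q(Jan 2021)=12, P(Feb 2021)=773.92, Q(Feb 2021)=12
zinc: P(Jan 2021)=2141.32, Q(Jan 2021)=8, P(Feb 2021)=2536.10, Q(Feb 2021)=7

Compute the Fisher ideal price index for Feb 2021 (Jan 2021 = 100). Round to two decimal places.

125.67

Laspeyres component (base-period weights):
ΣP(Feb 2021)Q(Jan 2021) = 773.92×12 + 2536.10×8 = 9287.04 + 20288.8 = 29575.84
ΣP(Jan 2021)Q(Jan 2021) = 538.99×12 + 2141.32×8 = 6467.88 + 17130.56 = 23598.44
L = 29575.84 / 23598.44 × 100 = 125.3296
Paasche component (current-period weights):
ΣP(Feb 2021)Q(Feb 2021) = 773.92×12 + 2536.10×7 = 9287.04 + 17752.7 = 27039.74
ΣP(Jan 2021)Q(Feb 2021) = 538.99×12 + 2141.32×7 = 6467.88 + 14989.24 = 21457.12
P = 27039.74 / 21457.12 × 100 = 126.0176
Fisher = √(L × P) = √(125.3296 × 126.0176) = 125.6731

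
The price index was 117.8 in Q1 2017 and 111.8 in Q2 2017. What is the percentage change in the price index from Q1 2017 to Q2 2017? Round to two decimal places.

-5.09%

Change = (111.8 − 117.8) / 117.8 × 100
       = -6.0 / 117.8 × 100 = -5.0934%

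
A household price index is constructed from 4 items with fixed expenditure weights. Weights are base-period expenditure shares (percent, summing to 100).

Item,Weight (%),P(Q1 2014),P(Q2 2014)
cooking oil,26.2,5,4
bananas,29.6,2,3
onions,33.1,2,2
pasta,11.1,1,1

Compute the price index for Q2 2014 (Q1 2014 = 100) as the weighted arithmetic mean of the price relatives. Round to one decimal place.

cooking oil: 26.2 × (4/5) = 26.2 × 0.800000 = 20.9600
bananas: 29.6 × (3/2) = 29.6 × 1.500000 = 44.4000
onions: 33.1 × (2/2) = 33.1 × 1.000000 = 33.1000
pasta: 11.1 × (1/1) = 11.1 × 1.000000 = 11.1000
Index = Σ wᵢ·(p₁ᵢ/p₀ᵢ) = 20.9600 + 44.4000 + 33.1000 + 11.1000 = 109.5600

109.6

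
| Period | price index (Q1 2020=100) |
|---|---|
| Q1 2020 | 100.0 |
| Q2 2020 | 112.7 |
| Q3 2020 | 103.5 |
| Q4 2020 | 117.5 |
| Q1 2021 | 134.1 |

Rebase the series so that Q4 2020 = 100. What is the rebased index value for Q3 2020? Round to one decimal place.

Rebased(Q3 2020) = 103.5 / 117.5 × 100 = 88.0851

88.1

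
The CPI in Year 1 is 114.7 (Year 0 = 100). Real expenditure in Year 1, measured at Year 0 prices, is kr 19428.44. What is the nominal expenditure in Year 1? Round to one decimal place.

22284.4

Nominal = Real × (Index/100) = 19428.44 × (114.7/100)
        = 19428.44 × 1.147 = 22284.4207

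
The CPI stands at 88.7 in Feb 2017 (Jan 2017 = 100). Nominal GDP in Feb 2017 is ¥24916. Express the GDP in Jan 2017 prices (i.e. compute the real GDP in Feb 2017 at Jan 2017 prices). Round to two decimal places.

28090.19

Real = Nominal ÷ (Index/100) = 24916 ÷ (88.7/100)
     = 24916 ÷ 0.887 = 28090.1917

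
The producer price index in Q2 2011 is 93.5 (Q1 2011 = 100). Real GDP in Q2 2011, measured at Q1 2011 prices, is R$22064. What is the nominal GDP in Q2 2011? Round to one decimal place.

Nominal = Real × (Index/100) = 22064 × (93.5/100)
        = 22064 × 0.935 = 20629.8400

20629.8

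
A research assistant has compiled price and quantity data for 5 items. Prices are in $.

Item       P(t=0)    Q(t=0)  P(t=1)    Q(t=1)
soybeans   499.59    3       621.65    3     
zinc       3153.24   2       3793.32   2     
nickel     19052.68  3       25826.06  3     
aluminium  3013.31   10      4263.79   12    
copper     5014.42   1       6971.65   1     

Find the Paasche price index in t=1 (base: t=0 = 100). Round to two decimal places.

Paasche price index uses current-period quantities as weights.
ΣP(t=1)·Q(t=1) = 621.65×3 + 3793.32×2 + 25826.06×3 + 4263.79×12 + 6971.65×1 = 1864.95 + 7586.64 + 77478.18 + 51165.48 + 6971.65 = 145066.9
ΣP(t=0)·Q(t=1) = 499.59×3 + 3153.24×2 + 19052.68×3 + 3013.31×12 + 5014.42×1 = 1498.77 + 6306.48 + 57158.04 + 36159.72 + 5014.42 = 106137.43
Index = 145066.9 / 106137.43 × 100 = 136.6784

136.68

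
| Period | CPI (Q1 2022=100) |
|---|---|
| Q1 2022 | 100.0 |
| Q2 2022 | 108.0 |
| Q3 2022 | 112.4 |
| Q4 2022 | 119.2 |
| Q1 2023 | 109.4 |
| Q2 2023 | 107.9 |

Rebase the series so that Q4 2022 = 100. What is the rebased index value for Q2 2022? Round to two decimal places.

Rebased(Q2 2022) = 108.0 / 119.2 × 100 = 90.6040

90.60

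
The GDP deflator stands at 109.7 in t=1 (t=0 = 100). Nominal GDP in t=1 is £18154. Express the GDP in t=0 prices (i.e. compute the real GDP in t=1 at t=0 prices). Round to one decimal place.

Real = Nominal ÷ (Index/100) = 18154 ÷ (109.7/100)
     = 18154 ÷ 1.097 = 16548.7694

16548.8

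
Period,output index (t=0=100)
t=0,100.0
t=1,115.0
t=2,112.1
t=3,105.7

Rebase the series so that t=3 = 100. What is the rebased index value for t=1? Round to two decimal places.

Rebased(t=1) = 115.0 / 105.7 × 100 = 108.7985

108.80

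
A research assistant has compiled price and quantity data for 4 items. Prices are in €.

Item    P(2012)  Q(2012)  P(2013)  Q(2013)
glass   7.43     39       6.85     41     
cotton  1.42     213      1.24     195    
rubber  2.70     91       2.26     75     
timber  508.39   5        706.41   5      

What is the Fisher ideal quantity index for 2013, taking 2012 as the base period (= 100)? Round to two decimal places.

Laspeyres component (base-period weights):
ΣP(2012)Q(2013) = 7.43×41 + 1.42×195 + 2.70×75 + 508.39×5 = 304.63 + 276.9 + 202.5 + 2541.95 = 3325.98
ΣP(2012)Q(2012) = 7.43×39 + 1.42×213 + 2.70×91 + 508.39×5 = 289.77 + 302.46 + 245.7 + 2541.95 = 3379.88
L = 3325.98 / 3379.88 × 100 = 98.4053
Paasche component (current-period weights):
ΣP(2013)Q(2013) = 6.85×41 + 1.24×195 + 2.26×75 + 706.41×5 = 280.85 + 241.8 + 169.5 + 3532.05 = 4224.2
ΣP(2013)Q(2012) = 6.85×39 + 1.24×213 + 2.26×91 + 706.41×5 = 267.15 + 264.12 + 205.66 + 3532.05 = 4268.98
P = 4224.2 / 4268.98 × 100 = 98.9510
Fisher = √(L × P) = √(98.4053 × 98.9510) = 98.6778

98.68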